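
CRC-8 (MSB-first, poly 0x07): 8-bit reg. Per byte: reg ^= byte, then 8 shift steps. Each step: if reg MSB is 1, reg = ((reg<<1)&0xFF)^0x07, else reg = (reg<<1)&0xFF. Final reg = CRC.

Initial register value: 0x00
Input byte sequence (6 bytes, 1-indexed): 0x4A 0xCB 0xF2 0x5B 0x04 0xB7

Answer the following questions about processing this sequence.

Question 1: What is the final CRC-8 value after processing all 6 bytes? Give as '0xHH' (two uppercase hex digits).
Answer: 0x34

Derivation:
After byte 1 (0x4A): reg=0xF1
After byte 2 (0xCB): reg=0xA6
After byte 3 (0xF2): reg=0xAB
After byte 4 (0x5B): reg=0xDE
After byte 5 (0x04): reg=0x08
After byte 6 (0xB7): reg=0x34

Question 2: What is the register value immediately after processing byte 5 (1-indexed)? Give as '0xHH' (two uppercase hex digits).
After byte 1 (0x4A): reg=0xF1
After byte 2 (0xCB): reg=0xA6
After byte 3 (0xF2): reg=0xAB
After byte 4 (0x5B): reg=0xDE
After byte 5 (0x04): reg=0x08

Answer: 0x08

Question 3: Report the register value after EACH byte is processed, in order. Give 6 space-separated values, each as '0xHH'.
0xF1 0xA6 0xAB 0xDE 0x08 0x34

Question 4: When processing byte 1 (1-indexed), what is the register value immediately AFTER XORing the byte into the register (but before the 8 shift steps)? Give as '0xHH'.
Answer: 0x4A

Derivation:
Register before byte 1: 0x00
Byte 1: 0x4A
0x00 XOR 0x4A = 0x4A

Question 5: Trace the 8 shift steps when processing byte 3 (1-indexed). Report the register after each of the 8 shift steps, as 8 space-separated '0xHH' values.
Answer: 0xA8 0x57 0xAE 0x5B 0xB6 0x6B 0xD6 0xAB

Derivation:
After byte 1 (0x4A): reg=0xF1
After byte 2 (0xCB): reg=0xA6
Register before byte 3: 0xA6
After XOR with byte 0xF2: 0x54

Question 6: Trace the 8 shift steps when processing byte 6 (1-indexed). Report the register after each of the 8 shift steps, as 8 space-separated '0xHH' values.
Answer: 0x79 0xF2 0xE3 0xC1 0x85 0x0D 0x1A 0x34

Derivation:
After byte 1 (0x4A): reg=0xF1
After byte 2 (0xCB): reg=0xA6
After byte 3 (0xF2): reg=0xAB
After byte 4 (0x5B): reg=0xDE
After byte 5 (0x04): reg=0x08
Register before byte 6: 0x08
After XOR with byte 0xB7: 0xBF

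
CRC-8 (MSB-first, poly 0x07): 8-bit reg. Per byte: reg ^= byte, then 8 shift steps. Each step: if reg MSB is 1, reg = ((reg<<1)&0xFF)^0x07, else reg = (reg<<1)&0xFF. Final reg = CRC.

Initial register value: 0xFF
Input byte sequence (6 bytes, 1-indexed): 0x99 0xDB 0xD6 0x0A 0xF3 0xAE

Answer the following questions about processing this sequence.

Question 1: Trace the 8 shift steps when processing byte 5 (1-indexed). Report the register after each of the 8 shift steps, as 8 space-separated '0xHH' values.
After byte 1 (0x99): reg=0x35
After byte 2 (0xDB): reg=0x84
After byte 3 (0xD6): reg=0xB9
After byte 4 (0x0A): reg=0x10
Register before byte 5: 0x10
After XOR with byte 0xF3: 0xE3

Answer: 0xC1 0x85 0x0D 0x1A 0x34 0x68 0xD0 0xA7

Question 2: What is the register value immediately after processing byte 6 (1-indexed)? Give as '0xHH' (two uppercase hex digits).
After byte 1 (0x99): reg=0x35
After byte 2 (0xDB): reg=0x84
After byte 3 (0xD6): reg=0xB9
After byte 4 (0x0A): reg=0x10
After byte 5 (0xF3): reg=0xA7
After byte 6 (0xAE): reg=0x3F

Answer: 0x3F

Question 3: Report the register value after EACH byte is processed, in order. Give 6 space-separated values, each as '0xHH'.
0x35 0x84 0xB9 0x10 0xA7 0x3F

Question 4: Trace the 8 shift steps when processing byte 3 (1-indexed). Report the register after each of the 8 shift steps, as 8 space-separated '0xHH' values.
After byte 1 (0x99): reg=0x35
After byte 2 (0xDB): reg=0x84
Register before byte 3: 0x84
After XOR with byte 0xD6: 0x52

Answer: 0xA4 0x4F 0x9E 0x3B 0x76 0xEC 0xDF 0xB9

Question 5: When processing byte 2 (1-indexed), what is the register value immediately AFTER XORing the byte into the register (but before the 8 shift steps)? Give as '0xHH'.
Answer: 0xEE

Derivation:
Register before byte 2: 0x35
Byte 2: 0xDB
0x35 XOR 0xDB = 0xEE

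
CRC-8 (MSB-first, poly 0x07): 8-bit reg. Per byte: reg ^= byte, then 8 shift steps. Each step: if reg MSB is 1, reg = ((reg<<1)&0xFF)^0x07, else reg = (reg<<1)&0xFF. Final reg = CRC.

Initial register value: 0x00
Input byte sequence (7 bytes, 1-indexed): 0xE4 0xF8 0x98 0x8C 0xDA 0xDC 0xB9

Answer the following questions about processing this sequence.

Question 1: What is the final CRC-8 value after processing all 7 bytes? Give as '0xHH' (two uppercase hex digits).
Answer: 0xC6

Derivation:
After byte 1 (0xE4): reg=0xB2
After byte 2 (0xF8): reg=0xF1
After byte 3 (0x98): reg=0x18
After byte 4 (0x8C): reg=0xE5
After byte 5 (0xDA): reg=0xBD
After byte 6 (0xDC): reg=0x20
After byte 7 (0xB9): reg=0xC6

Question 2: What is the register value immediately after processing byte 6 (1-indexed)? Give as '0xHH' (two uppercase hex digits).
Answer: 0x20

Derivation:
After byte 1 (0xE4): reg=0xB2
After byte 2 (0xF8): reg=0xF1
After byte 3 (0x98): reg=0x18
After byte 4 (0x8C): reg=0xE5
After byte 5 (0xDA): reg=0xBD
After byte 6 (0xDC): reg=0x20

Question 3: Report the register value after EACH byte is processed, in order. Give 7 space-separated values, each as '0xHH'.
0xB2 0xF1 0x18 0xE5 0xBD 0x20 0xC6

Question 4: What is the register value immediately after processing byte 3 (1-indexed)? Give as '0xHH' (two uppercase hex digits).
Answer: 0x18

Derivation:
After byte 1 (0xE4): reg=0xB2
After byte 2 (0xF8): reg=0xF1
After byte 3 (0x98): reg=0x18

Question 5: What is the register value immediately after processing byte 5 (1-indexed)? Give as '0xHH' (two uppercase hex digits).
After byte 1 (0xE4): reg=0xB2
After byte 2 (0xF8): reg=0xF1
After byte 3 (0x98): reg=0x18
After byte 4 (0x8C): reg=0xE5
After byte 5 (0xDA): reg=0xBD

Answer: 0xBD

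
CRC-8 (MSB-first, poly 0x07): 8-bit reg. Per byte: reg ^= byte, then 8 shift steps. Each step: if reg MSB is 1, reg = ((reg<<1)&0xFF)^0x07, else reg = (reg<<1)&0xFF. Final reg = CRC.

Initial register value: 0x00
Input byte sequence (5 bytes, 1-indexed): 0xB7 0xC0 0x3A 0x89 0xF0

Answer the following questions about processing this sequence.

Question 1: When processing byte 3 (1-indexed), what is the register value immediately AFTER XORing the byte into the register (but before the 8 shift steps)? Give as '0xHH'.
Register before byte 3: 0x6A
Byte 3: 0x3A
0x6A XOR 0x3A = 0x50

Answer: 0x50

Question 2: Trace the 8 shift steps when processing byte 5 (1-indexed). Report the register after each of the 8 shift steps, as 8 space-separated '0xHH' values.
Answer: 0x94 0x2F 0x5E 0xBC 0x7F 0xFE 0xFB 0xF1

Derivation:
After byte 1 (0xB7): reg=0x0C
After byte 2 (0xC0): reg=0x6A
After byte 3 (0x3A): reg=0xB7
After byte 4 (0x89): reg=0xBA
Register before byte 5: 0xBA
After XOR with byte 0xF0: 0x4A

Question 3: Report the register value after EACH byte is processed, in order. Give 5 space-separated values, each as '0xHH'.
0x0C 0x6A 0xB7 0xBA 0xF1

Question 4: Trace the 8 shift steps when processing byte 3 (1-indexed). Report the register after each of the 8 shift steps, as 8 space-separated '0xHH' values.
Answer: 0xA0 0x47 0x8E 0x1B 0x36 0x6C 0xD8 0xB7

Derivation:
After byte 1 (0xB7): reg=0x0C
After byte 2 (0xC0): reg=0x6A
Register before byte 3: 0x6A
After XOR with byte 0x3A: 0x50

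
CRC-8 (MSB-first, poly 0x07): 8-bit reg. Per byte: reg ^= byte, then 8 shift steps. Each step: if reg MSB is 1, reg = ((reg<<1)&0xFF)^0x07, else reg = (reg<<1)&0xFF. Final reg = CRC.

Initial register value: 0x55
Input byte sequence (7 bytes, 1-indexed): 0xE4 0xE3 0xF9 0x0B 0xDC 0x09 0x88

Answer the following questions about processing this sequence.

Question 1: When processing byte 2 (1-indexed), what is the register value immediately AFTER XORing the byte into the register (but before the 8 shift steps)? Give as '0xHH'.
Answer: 0xFD

Derivation:
Register before byte 2: 0x1E
Byte 2: 0xE3
0x1E XOR 0xE3 = 0xFD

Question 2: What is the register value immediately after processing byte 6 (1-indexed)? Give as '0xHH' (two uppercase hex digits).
Answer: 0xCD

Derivation:
After byte 1 (0xE4): reg=0x1E
After byte 2 (0xE3): reg=0xFD
After byte 3 (0xF9): reg=0x1C
After byte 4 (0x0B): reg=0x65
After byte 5 (0xDC): reg=0x26
After byte 6 (0x09): reg=0xCD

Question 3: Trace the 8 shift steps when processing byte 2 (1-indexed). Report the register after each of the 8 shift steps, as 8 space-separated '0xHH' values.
After byte 1 (0xE4): reg=0x1E
Register before byte 2: 0x1E
After XOR with byte 0xE3: 0xFD

Answer: 0xFD 0xFD 0xFD 0xFD 0xFD 0xFD 0xFD 0xFD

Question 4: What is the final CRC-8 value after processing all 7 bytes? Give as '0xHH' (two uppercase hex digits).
After byte 1 (0xE4): reg=0x1E
After byte 2 (0xE3): reg=0xFD
After byte 3 (0xF9): reg=0x1C
After byte 4 (0x0B): reg=0x65
After byte 5 (0xDC): reg=0x26
After byte 6 (0x09): reg=0xCD
After byte 7 (0x88): reg=0xDC

Answer: 0xDC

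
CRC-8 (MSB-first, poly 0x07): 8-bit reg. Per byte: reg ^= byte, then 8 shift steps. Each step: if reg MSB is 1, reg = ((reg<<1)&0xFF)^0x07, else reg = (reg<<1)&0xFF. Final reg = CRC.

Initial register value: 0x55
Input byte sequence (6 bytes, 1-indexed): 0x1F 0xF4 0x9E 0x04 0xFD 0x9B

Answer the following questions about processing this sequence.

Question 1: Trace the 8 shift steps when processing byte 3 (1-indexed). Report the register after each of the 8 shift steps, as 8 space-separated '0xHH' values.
After byte 1 (0x1F): reg=0xF1
After byte 2 (0xF4): reg=0x1B
Register before byte 3: 0x1B
After XOR with byte 0x9E: 0x85

Answer: 0x0D 0x1A 0x34 0x68 0xD0 0xA7 0x49 0x92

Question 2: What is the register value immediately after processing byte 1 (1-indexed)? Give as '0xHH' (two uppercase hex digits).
Answer: 0xF1

Derivation:
After byte 1 (0x1F): reg=0xF1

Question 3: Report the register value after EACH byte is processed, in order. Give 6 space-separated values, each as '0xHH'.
0xF1 0x1B 0x92 0xEB 0x62 0xE1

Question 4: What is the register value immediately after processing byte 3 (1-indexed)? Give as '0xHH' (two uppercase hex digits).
Answer: 0x92

Derivation:
After byte 1 (0x1F): reg=0xF1
After byte 2 (0xF4): reg=0x1B
After byte 3 (0x9E): reg=0x92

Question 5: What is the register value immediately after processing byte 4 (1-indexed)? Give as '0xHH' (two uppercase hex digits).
Answer: 0xEB

Derivation:
After byte 1 (0x1F): reg=0xF1
After byte 2 (0xF4): reg=0x1B
After byte 3 (0x9E): reg=0x92
After byte 4 (0x04): reg=0xEB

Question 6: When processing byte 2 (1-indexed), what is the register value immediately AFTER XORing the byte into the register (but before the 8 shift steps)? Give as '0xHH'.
Answer: 0x05

Derivation:
Register before byte 2: 0xF1
Byte 2: 0xF4
0xF1 XOR 0xF4 = 0x05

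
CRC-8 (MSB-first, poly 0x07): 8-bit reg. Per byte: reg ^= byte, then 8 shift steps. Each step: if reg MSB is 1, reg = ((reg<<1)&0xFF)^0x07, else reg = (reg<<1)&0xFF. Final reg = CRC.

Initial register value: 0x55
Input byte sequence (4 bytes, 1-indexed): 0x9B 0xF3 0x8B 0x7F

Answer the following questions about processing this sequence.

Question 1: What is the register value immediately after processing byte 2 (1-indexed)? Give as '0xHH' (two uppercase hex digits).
Answer: 0xEC

Derivation:
After byte 1 (0x9B): reg=0x64
After byte 2 (0xF3): reg=0xEC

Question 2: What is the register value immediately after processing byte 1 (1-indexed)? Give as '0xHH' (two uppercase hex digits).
Answer: 0x64

Derivation:
After byte 1 (0x9B): reg=0x64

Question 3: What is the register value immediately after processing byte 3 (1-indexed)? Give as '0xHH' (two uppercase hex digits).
After byte 1 (0x9B): reg=0x64
After byte 2 (0xF3): reg=0xEC
After byte 3 (0x8B): reg=0x32

Answer: 0x32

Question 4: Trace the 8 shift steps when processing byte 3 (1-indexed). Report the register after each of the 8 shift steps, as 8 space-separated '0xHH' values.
Answer: 0xCE 0x9B 0x31 0x62 0xC4 0x8F 0x19 0x32

Derivation:
After byte 1 (0x9B): reg=0x64
After byte 2 (0xF3): reg=0xEC
Register before byte 3: 0xEC
After XOR with byte 0x8B: 0x67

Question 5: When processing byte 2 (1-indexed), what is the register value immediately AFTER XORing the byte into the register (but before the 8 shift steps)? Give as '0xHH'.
Answer: 0x97

Derivation:
Register before byte 2: 0x64
Byte 2: 0xF3
0x64 XOR 0xF3 = 0x97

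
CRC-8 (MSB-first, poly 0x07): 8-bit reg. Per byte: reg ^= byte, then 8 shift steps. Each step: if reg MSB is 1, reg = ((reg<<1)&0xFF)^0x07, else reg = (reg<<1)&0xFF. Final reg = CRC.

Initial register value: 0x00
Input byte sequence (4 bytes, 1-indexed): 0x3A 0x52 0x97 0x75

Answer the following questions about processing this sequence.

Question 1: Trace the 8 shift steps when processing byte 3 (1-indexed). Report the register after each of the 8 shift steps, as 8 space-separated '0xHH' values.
After byte 1 (0x3A): reg=0xA6
After byte 2 (0x52): reg=0xC2
Register before byte 3: 0xC2
After XOR with byte 0x97: 0x55

Answer: 0xAA 0x53 0xA6 0x4B 0x96 0x2B 0x56 0xAC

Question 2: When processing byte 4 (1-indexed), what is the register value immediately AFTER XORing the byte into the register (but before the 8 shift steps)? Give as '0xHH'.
Answer: 0xD9

Derivation:
Register before byte 4: 0xAC
Byte 4: 0x75
0xAC XOR 0x75 = 0xD9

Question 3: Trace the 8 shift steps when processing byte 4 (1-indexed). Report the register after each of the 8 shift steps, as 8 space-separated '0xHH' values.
Answer: 0xB5 0x6D 0xDA 0xB3 0x61 0xC2 0x83 0x01

Derivation:
After byte 1 (0x3A): reg=0xA6
After byte 2 (0x52): reg=0xC2
After byte 3 (0x97): reg=0xAC
Register before byte 4: 0xAC
After XOR with byte 0x75: 0xD9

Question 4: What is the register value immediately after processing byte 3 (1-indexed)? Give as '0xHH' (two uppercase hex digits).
After byte 1 (0x3A): reg=0xA6
After byte 2 (0x52): reg=0xC2
After byte 3 (0x97): reg=0xAC

Answer: 0xAC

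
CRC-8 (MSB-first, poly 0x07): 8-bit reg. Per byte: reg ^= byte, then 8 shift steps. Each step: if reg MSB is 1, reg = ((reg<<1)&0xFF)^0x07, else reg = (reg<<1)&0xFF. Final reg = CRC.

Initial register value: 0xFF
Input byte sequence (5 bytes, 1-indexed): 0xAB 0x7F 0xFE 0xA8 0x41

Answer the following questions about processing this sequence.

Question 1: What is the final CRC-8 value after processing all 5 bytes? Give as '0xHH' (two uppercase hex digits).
After byte 1 (0xAB): reg=0xAB
After byte 2 (0x7F): reg=0x22
After byte 3 (0xFE): reg=0x1A
After byte 4 (0xA8): reg=0x17
After byte 5 (0x41): reg=0xA5

Answer: 0xA5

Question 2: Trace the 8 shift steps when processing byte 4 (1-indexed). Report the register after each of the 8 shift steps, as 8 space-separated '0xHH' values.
After byte 1 (0xAB): reg=0xAB
After byte 2 (0x7F): reg=0x22
After byte 3 (0xFE): reg=0x1A
Register before byte 4: 0x1A
After XOR with byte 0xA8: 0xB2

Answer: 0x63 0xC6 0x8B 0x11 0x22 0x44 0x88 0x17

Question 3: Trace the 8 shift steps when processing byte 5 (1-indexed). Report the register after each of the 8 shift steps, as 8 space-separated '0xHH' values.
After byte 1 (0xAB): reg=0xAB
After byte 2 (0x7F): reg=0x22
After byte 3 (0xFE): reg=0x1A
After byte 4 (0xA8): reg=0x17
Register before byte 5: 0x17
After XOR with byte 0x41: 0x56

Answer: 0xAC 0x5F 0xBE 0x7B 0xF6 0xEB 0xD1 0xA5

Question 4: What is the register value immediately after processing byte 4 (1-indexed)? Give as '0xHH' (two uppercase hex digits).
Answer: 0x17

Derivation:
After byte 1 (0xAB): reg=0xAB
After byte 2 (0x7F): reg=0x22
After byte 3 (0xFE): reg=0x1A
After byte 4 (0xA8): reg=0x17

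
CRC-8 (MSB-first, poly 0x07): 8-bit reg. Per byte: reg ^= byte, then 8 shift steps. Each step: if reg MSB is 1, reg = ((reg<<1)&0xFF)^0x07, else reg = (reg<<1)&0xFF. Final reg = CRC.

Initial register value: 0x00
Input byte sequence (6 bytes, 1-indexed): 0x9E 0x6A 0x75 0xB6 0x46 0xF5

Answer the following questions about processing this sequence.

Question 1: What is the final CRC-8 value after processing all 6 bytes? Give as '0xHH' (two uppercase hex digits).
After byte 1 (0x9E): reg=0xD3
After byte 2 (0x6A): reg=0x26
After byte 3 (0x75): reg=0xBE
After byte 4 (0xB6): reg=0x38
After byte 5 (0x46): reg=0x7D
After byte 6 (0xF5): reg=0xB1

Answer: 0xB1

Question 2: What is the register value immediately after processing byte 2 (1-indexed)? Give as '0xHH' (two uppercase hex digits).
After byte 1 (0x9E): reg=0xD3
After byte 2 (0x6A): reg=0x26

Answer: 0x26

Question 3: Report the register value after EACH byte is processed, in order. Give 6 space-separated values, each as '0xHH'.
0xD3 0x26 0xBE 0x38 0x7D 0xB1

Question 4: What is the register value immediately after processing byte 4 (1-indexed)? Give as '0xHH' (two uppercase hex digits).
Answer: 0x38

Derivation:
After byte 1 (0x9E): reg=0xD3
After byte 2 (0x6A): reg=0x26
After byte 3 (0x75): reg=0xBE
After byte 4 (0xB6): reg=0x38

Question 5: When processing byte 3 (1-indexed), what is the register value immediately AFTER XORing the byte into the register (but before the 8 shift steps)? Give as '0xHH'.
Answer: 0x53

Derivation:
Register before byte 3: 0x26
Byte 3: 0x75
0x26 XOR 0x75 = 0x53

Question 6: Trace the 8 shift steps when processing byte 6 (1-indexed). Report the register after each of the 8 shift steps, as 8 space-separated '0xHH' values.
Answer: 0x17 0x2E 0x5C 0xB8 0x77 0xEE 0xDB 0xB1

Derivation:
After byte 1 (0x9E): reg=0xD3
After byte 2 (0x6A): reg=0x26
After byte 3 (0x75): reg=0xBE
After byte 4 (0xB6): reg=0x38
After byte 5 (0x46): reg=0x7D
Register before byte 6: 0x7D
After XOR with byte 0xF5: 0x88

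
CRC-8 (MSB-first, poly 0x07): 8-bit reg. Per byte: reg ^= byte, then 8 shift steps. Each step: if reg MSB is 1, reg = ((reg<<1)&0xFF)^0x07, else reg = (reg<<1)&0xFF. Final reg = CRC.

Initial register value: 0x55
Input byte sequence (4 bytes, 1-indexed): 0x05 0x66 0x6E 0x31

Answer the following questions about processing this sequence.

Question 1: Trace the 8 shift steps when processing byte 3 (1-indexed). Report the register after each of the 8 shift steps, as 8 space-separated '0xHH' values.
Answer: 0xAE 0x5B 0xB6 0x6B 0xD6 0xAB 0x51 0xA2

Derivation:
After byte 1 (0x05): reg=0xB7
After byte 2 (0x66): reg=0x39
Register before byte 3: 0x39
After XOR with byte 0x6E: 0x57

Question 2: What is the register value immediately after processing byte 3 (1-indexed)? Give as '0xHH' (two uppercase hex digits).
After byte 1 (0x05): reg=0xB7
After byte 2 (0x66): reg=0x39
After byte 3 (0x6E): reg=0xA2

Answer: 0xA2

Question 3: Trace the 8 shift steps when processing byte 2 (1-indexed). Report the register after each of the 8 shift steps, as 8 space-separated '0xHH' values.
After byte 1 (0x05): reg=0xB7
Register before byte 2: 0xB7
After XOR with byte 0x66: 0xD1

Answer: 0xA5 0x4D 0x9A 0x33 0x66 0xCC 0x9F 0x39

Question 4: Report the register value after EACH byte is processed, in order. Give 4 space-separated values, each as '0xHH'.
0xB7 0x39 0xA2 0xF0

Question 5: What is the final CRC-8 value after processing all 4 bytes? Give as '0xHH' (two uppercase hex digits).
Answer: 0xF0

Derivation:
After byte 1 (0x05): reg=0xB7
After byte 2 (0x66): reg=0x39
After byte 3 (0x6E): reg=0xA2
After byte 4 (0x31): reg=0xF0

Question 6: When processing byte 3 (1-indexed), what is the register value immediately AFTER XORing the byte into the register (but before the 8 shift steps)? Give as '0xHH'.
Register before byte 3: 0x39
Byte 3: 0x6E
0x39 XOR 0x6E = 0x57

Answer: 0x57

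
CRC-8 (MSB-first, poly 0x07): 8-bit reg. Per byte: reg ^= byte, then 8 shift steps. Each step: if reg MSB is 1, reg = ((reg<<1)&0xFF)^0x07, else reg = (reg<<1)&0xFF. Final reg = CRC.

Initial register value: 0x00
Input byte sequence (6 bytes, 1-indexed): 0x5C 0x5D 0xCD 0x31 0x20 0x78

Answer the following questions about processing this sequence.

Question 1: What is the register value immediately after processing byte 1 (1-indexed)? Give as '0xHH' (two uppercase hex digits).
After byte 1 (0x5C): reg=0x93

Answer: 0x93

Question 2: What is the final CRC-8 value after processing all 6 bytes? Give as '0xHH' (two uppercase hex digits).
Answer: 0x12

Derivation:
After byte 1 (0x5C): reg=0x93
After byte 2 (0x5D): reg=0x64
After byte 3 (0xCD): reg=0x56
After byte 4 (0x31): reg=0x32
After byte 5 (0x20): reg=0x7E
After byte 6 (0x78): reg=0x12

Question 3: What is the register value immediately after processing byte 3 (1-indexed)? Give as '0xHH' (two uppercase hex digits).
Answer: 0x56

Derivation:
After byte 1 (0x5C): reg=0x93
After byte 2 (0x5D): reg=0x64
After byte 3 (0xCD): reg=0x56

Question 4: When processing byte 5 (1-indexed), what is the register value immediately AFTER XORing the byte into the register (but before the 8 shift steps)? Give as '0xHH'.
Register before byte 5: 0x32
Byte 5: 0x20
0x32 XOR 0x20 = 0x12

Answer: 0x12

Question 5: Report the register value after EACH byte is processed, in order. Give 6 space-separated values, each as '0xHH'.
0x93 0x64 0x56 0x32 0x7E 0x12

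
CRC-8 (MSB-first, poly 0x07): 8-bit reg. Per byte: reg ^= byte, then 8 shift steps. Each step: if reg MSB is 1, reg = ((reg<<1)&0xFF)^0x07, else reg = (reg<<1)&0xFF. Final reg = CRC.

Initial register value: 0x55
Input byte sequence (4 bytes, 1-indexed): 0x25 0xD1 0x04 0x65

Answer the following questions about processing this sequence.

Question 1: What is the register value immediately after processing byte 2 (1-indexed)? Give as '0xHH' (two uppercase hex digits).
Answer: 0x9B

Derivation:
After byte 1 (0x25): reg=0x57
After byte 2 (0xD1): reg=0x9B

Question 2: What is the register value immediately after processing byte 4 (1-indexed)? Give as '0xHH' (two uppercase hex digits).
Answer: 0x1E

Derivation:
After byte 1 (0x25): reg=0x57
After byte 2 (0xD1): reg=0x9B
After byte 3 (0x04): reg=0xD4
After byte 4 (0x65): reg=0x1E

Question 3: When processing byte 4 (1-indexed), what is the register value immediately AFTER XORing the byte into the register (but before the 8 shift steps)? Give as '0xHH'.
Answer: 0xB1

Derivation:
Register before byte 4: 0xD4
Byte 4: 0x65
0xD4 XOR 0x65 = 0xB1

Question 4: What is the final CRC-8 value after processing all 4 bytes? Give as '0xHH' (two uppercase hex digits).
After byte 1 (0x25): reg=0x57
After byte 2 (0xD1): reg=0x9B
After byte 3 (0x04): reg=0xD4
After byte 4 (0x65): reg=0x1E

Answer: 0x1E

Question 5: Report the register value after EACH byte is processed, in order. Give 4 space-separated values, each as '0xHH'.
0x57 0x9B 0xD4 0x1E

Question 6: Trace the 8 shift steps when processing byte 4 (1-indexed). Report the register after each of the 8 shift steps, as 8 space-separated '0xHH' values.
After byte 1 (0x25): reg=0x57
After byte 2 (0xD1): reg=0x9B
After byte 3 (0x04): reg=0xD4
Register before byte 4: 0xD4
After XOR with byte 0x65: 0xB1

Answer: 0x65 0xCA 0x93 0x21 0x42 0x84 0x0F 0x1E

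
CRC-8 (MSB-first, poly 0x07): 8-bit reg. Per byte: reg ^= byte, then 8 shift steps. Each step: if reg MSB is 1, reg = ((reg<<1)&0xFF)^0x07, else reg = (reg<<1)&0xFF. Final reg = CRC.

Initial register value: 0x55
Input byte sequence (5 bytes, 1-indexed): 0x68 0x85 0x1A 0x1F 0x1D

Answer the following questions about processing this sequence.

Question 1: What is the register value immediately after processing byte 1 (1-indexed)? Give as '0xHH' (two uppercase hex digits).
Answer: 0xB3

Derivation:
After byte 1 (0x68): reg=0xB3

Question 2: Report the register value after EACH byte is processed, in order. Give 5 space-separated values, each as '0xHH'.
0xB3 0x82 0xC1 0x14 0x3F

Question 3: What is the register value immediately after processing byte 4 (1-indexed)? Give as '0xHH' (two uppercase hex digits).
Answer: 0x14

Derivation:
After byte 1 (0x68): reg=0xB3
After byte 2 (0x85): reg=0x82
After byte 3 (0x1A): reg=0xC1
After byte 4 (0x1F): reg=0x14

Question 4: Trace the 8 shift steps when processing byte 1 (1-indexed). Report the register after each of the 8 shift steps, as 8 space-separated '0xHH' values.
Register before byte 1: 0x55
After XOR with byte 0x68: 0x3D

Answer: 0x7A 0xF4 0xEF 0xD9 0xB5 0x6D 0xDA 0xB3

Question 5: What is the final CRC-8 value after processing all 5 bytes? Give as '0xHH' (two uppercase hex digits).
Answer: 0x3F

Derivation:
After byte 1 (0x68): reg=0xB3
After byte 2 (0x85): reg=0x82
After byte 3 (0x1A): reg=0xC1
After byte 4 (0x1F): reg=0x14
After byte 5 (0x1D): reg=0x3F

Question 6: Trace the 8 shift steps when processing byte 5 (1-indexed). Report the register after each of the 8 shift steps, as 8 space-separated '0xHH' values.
After byte 1 (0x68): reg=0xB3
After byte 2 (0x85): reg=0x82
After byte 3 (0x1A): reg=0xC1
After byte 4 (0x1F): reg=0x14
Register before byte 5: 0x14
After XOR with byte 0x1D: 0x09

Answer: 0x12 0x24 0x48 0x90 0x27 0x4E 0x9C 0x3F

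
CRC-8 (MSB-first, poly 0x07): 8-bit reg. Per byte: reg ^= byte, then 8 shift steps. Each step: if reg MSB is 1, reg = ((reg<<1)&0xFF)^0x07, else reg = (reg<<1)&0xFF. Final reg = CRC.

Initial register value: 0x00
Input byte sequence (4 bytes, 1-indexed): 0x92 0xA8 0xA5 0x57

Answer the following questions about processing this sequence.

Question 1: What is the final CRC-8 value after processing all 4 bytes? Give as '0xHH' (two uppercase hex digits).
Answer: 0x98

Derivation:
After byte 1 (0x92): reg=0xF7
After byte 2 (0xA8): reg=0x9A
After byte 3 (0xA5): reg=0xBD
After byte 4 (0x57): reg=0x98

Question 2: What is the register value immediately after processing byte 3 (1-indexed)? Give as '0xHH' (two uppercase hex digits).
Answer: 0xBD

Derivation:
After byte 1 (0x92): reg=0xF7
After byte 2 (0xA8): reg=0x9A
After byte 3 (0xA5): reg=0xBD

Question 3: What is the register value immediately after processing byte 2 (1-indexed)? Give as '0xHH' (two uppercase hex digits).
After byte 1 (0x92): reg=0xF7
After byte 2 (0xA8): reg=0x9A

Answer: 0x9A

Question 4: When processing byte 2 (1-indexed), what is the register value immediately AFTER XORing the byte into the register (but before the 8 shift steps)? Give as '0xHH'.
Answer: 0x5F

Derivation:
Register before byte 2: 0xF7
Byte 2: 0xA8
0xF7 XOR 0xA8 = 0x5F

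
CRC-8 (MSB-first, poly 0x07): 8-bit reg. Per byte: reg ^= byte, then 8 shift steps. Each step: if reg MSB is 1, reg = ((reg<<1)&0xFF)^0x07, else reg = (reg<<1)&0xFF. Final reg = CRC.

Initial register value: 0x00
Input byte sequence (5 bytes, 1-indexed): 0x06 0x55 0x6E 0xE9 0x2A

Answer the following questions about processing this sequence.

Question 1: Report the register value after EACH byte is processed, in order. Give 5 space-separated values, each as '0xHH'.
0x12 0xD2 0x3D 0x22 0x38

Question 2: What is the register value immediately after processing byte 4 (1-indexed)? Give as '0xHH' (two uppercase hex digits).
Answer: 0x22

Derivation:
After byte 1 (0x06): reg=0x12
After byte 2 (0x55): reg=0xD2
After byte 3 (0x6E): reg=0x3D
After byte 4 (0xE9): reg=0x22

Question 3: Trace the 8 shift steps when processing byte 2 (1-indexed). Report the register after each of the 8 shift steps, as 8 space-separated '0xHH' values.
After byte 1 (0x06): reg=0x12
Register before byte 2: 0x12
After XOR with byte 0x55: 0x47

Answer: 0x8E 0x1B 0x36 0x6C 0xD8 0xB7 0x69 0xD2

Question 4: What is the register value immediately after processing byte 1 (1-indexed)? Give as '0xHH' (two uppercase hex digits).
After byte 1 (0x06): reg=0x12

Answer: 0x12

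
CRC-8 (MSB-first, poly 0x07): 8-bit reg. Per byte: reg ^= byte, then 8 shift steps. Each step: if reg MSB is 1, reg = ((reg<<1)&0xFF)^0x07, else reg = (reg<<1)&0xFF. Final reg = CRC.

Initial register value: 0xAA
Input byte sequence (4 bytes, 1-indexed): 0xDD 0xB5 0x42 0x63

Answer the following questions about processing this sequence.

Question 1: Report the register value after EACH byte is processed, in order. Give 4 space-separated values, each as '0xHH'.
0x42 0xCB 0xB6 0x25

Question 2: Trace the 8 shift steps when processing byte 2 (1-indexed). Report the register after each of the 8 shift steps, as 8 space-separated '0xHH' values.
Answer: 0xE9 0xD5 0xAD 0x5D 0xBA 0x73 0xE6 0xCB

Derivation:
After byte 1 (0xDD): reg=0x42
Register before byte 2: 0x42
After XOR with byte 0xB5: 0xF7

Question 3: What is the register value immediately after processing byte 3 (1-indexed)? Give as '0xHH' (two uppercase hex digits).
After byte 1 (0xDD): reg=0x42
After byte 2 (0xB5): reg=0xCB
After byte 3 (0x42): reg=0xB6

Answer: 0xB6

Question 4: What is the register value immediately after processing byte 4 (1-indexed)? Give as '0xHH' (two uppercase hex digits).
After byte 1 (0xDD): reg=0x42
After byte 2 (0xB5): reg=0xCB
After byte 3 (0x42): reg=0xB6
After byte 4 (0x63): reg=0x25

Answer: 0x25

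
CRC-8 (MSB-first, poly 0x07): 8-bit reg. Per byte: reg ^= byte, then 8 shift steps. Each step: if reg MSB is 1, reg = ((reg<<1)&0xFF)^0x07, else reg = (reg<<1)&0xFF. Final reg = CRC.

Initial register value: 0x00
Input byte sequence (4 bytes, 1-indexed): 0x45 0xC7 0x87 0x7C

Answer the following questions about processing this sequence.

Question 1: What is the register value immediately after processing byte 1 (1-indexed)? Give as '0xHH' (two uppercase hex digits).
Answer: 0xDC

Derivation:
After byte 1 (0x45): reg=0xDC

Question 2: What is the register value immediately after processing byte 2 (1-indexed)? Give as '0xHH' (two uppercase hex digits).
Answer: 0x41

Derivation:
After byte 1 (0x45): reg=0xDC
After byte 2 (0xC7): reg=0x41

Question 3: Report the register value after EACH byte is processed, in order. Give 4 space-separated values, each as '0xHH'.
0xDC 0x41 0x5C 0xE0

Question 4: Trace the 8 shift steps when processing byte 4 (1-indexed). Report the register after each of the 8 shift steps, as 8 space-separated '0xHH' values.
After byte 1 (0x45): reg=0xDC
After byte 2 (0xC7): reg=0x41
After byte 3 (0x87): reg=0x5C
Register before byte 4: 0x5C
After XOR with byte 0x7C: 0x20

Answer: 0x40 0x80 0x07 0x0E 0x1C 0x38 0x70 0xE0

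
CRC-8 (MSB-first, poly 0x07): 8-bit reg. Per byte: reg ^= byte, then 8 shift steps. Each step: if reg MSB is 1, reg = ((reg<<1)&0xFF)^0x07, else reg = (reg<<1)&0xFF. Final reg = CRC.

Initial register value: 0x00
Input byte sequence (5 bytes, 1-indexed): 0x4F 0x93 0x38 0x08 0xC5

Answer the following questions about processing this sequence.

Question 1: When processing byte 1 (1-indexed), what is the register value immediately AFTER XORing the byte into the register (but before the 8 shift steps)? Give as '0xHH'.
Register before byte 1: 0x00
Byte 1: 0x4F
0x00 XOR 0x4F = 0x4F

Answer: 0x4F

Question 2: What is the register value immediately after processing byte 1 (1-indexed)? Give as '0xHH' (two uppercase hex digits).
Answer: 0xEA

Derivation:
After byte 1 (0x4F): reg=0xEA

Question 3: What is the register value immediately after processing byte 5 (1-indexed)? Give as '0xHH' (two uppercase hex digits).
After byte 1 (0x4F): reg=0xEA
After byte 2 (0x93): reg=0x68
After byte 3 (0x38): reg=0xB7
After byte 4 (0x08): reg=0x34
After byte 5 (0xC5): reg=0xD9

Answer: 0xD9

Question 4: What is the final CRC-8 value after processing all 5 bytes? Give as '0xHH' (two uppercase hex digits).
After byte 1 (0x4F): reg=0xEA
After byte 2 (0x93): reg=0x68
After byte 3 (0x38): reg=0xB7
After byte 4 (0x08): reg=0x34
After byte 5 (0xC5): reg=0xD9

Answer: 0xD9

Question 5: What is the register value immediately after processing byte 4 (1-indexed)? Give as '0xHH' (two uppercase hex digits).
Answer: 0x34

Derivation:
After byte 1 (0x4F): reg=0xEA
After byte 2 (0x93): reg=0x68
After byte 3 (0x38): reg=0xB7
After byte 4 (0x08): reg=0x34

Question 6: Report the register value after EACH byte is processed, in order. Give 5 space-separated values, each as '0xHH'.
0xEA 0x68 0xB7 0x34 0xD9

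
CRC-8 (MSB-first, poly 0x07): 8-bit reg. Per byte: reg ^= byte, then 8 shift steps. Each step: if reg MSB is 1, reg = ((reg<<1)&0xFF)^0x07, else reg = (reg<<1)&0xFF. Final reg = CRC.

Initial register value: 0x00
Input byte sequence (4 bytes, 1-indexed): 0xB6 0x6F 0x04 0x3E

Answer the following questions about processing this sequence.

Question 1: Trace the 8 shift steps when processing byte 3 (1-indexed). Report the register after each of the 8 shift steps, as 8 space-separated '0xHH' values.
Answer: 0x7E 0xFC 0xFF 0xF9 0xF5 0xED 0xDD 0xBD

Derivation:
After byte 1 (0xB6): reg=0x0B
After byte 2 (0x6F): reg=0x3B
Register before byte 3: 0x3B
After XOR with byte 0x04: 0x3F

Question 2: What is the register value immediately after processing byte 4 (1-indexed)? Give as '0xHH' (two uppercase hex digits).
Answer: 0x80

Derivation:
After byte 1 (0xB6): reg=0x0B
After byte 2 (0x6F): reg=0x3B
After byte 3 (0x04): reg=0xBD
After byte 4 (0x3E): reg=0x80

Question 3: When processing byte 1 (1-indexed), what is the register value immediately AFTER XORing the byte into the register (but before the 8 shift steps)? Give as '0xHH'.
Register before byte 1: 0x00
Byte 1: 0xB6
0x00 XOR 0xB6 = 0xB6

Answer: 0xB6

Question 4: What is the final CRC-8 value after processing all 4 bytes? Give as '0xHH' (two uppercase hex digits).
Answer: 0x80

Derivation:
After byte 1 (0xB6): reg=0x0B
After byte 2 (0x6F): reg=0x3B
After byte 3 (0x04): reg=0xBD
After byte 4 (0x3E): reg=0x80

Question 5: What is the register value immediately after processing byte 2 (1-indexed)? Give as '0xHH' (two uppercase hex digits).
Answer: 0x3B

Derivation:
After byte 1 (0xB6): reg=0x0B
After byte 2 (0x6F): reg=0x3B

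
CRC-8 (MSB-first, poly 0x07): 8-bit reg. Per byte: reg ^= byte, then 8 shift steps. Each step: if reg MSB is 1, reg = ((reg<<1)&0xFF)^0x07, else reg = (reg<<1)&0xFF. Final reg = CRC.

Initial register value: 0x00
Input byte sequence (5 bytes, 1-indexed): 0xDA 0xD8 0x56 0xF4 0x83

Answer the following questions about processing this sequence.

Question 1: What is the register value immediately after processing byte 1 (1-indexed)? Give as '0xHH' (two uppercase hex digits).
Answer: 0x08

Derivation:
After byte 1 (0xDA): reg=0x08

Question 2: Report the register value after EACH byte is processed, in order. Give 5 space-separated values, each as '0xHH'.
0x08 0x3E 0x1F 0x9F 0x54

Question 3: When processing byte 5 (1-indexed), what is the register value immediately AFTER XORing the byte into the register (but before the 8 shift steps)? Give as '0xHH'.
Register before byte 5: 0x9F
Byte 5: 0x83
0x9F XOR 0x83 = 0x1C

Answer: 0x1C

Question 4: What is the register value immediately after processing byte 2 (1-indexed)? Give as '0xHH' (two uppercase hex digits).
Answer: 0x3E

Derivation:
After byte 1 (0xDA): reg=0x08
After byte 2 (0xD8): reg=0x3E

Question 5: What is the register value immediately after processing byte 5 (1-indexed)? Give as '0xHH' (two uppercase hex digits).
After byte 1 (0xDA): reg=0x08
After byte 2 (0xD8): reg=0x3E
After byte 3 (0x56): reg=0x1F
After byte 4 (0xF4): reg=0x9F
After byte 5 (0x83): reg=0x54

Answer: 0x54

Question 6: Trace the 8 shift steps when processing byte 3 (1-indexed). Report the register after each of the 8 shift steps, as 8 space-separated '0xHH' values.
Answer: 0xD0 0xA7 0x49 0x92 0x23 0x46 0x8C 0x1F

Derivation:
After byte 1 (0xDA): reg=0x08
After byte 2 (0xD8): reg=0x3E
Register before byte 3: 0x3E
After XOR with byte 0x56: 0x68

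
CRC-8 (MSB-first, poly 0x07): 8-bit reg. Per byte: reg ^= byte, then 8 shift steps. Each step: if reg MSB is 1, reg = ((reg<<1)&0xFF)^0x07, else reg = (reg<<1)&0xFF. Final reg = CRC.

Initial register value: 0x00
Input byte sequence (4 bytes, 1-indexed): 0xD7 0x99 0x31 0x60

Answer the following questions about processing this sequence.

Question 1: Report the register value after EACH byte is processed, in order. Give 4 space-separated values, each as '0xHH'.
0x2B 0x17 0xF2 0xF7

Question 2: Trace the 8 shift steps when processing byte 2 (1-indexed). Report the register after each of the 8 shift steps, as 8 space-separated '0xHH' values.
After byte 1 (0xD7): reg=0x2B
Register before byte 2: 0x2B
After XOR with byte 0x99: 0xB2

Answer: 0x63 0xC6 0x8B 0x11 0x22 0x44 0x88 0x17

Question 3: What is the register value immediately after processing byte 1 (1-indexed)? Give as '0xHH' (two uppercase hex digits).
Answer: 0x2B

Derivation:
After byte 1 (0xD7): reg=0x2B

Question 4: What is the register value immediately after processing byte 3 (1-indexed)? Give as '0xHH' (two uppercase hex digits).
Answer: 0xF2

Derivation:
After byte 1 (0xD7): reg=0x2B
After byte 2 (0x99): reg=0x17
After byte 3 (0x31): reg=0xF2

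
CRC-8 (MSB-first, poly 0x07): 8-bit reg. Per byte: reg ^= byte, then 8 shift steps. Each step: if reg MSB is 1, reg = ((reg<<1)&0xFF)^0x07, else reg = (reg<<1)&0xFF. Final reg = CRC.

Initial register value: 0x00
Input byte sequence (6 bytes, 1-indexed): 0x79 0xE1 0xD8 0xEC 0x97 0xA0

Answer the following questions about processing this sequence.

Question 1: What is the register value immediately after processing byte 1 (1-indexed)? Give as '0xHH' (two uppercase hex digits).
Answer: 0x68

Derivation:
After byte 1 (0x79): reg=0x68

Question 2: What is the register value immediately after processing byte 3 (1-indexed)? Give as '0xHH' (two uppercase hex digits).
Answer: 0x0D

Derivation:
After byte 1 (0x79): reg=0x68
After byte 2 (0xE1): reg=0xB6
After byte 3 (0xD8): reg=0x0D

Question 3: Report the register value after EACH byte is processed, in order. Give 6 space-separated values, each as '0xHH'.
0x68 0xB6 0x0D 0xA9 0xBA 0x46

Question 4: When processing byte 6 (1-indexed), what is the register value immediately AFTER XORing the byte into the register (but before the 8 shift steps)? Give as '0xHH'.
Register before byte 6: 0xBA
Byte 6: 0xA0
0xBA XOR 0xA0 = 0x1A

Answer: 0x1A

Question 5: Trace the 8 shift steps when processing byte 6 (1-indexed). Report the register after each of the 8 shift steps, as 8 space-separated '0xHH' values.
After byte 1 (0x79): reg=0x68
After byte 2 (0xE1): reg=0xB6
After byte 3 (0xD8): reg=0x0D
After byte 4 (0xEC): reg=0xA9
After byte 5 (0x97): reg=0xBA
Register before byte 6: 0xBA
After XOR with byte 0xA0: 0x1A

Answer: 0x34 0x68 0xD0 0xA7 0x49 0x92 0x23 0x46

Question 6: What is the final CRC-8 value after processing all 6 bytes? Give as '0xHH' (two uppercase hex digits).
Answer: 0x46

Derivation:
After byte 1 (0x79): reg=0x68
After byte 2 (0xE1): reg=0xB6
After byte 3 (0xD8): reg=0x0D
After byte 4 (0xEC): reg=0xA9
After byte 5 (0x97): reg=0xBA
After byte 6 (0xA0): reg=0x46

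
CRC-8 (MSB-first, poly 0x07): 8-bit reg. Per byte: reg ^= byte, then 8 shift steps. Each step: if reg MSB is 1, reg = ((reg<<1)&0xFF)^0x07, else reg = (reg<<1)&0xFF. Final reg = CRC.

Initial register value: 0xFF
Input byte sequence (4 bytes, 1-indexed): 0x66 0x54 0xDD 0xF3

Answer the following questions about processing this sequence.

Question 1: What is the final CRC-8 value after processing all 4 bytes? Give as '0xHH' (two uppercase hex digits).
After byte 1 (0x66): reg=0xC6
After byte 2 (0x54): reg=0xF7
After byte 3 (0xDD): reg=0xD6
After byte 4 (0xF3): reg=0xFB

Answer: 0xFB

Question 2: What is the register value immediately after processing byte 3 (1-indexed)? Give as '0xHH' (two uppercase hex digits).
After byte 1 (0x66): reg=0xC6
After byte 2 (0x54): reg=0xF7
After byte 3 (0xDD): reg=0xD6

Answer: 0xD6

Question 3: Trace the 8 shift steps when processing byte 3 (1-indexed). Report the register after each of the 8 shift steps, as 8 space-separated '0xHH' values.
After byte 1 (0x66): reg=0xC6
After byte 2 (0x54): reg=0xF7
Register before byte 3: 0xF7
After XOR with byte 0xDD: 0x2A

Answer: 0x54 0xA8 0x57 0xAE 0x5B 0xB6 0x6B 0xD6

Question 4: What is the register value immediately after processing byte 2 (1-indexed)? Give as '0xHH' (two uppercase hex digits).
After byte 1 (0x66): reg=0xC6
After byte 2 (0x54): reg=0xF7

Answer: 0xF7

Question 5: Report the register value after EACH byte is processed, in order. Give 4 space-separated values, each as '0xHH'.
0xC6 0xF7 0xD6 0xFB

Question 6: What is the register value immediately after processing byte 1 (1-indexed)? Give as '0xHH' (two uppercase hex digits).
Answer: 0xC6

Derivation:
After byte 1 (0x66): reg=0xC6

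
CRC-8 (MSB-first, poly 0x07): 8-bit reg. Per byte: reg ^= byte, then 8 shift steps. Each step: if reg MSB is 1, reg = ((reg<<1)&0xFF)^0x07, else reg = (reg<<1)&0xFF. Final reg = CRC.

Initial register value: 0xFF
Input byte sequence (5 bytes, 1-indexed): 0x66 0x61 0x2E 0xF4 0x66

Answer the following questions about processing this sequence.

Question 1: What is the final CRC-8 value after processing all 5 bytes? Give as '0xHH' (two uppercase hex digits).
Answer: 0x87

Derivation:
After byte 1 (0x66): reg=0xC6
After byte 2 (0x61): reg=0x7C
After byte 3 (0x2E): reg=0xB9
After byte 4 (0xF4): reg=0xE4
After byte 5 (0x66): reg=0x87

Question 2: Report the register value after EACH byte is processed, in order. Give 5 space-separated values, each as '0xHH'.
0xC6 0x7C 0xB9 0xE4 0x87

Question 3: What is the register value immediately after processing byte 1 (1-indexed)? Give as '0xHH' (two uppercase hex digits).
Answer: 0xC6

Derivation:
After byte 1 (0x66): reg=0xC6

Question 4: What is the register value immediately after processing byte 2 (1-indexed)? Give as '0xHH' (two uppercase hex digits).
Answer: 0x7C

Derivation:
After byte 1 (0x66): reg=0xC6
After byte 2 (0x61): reg=0x7C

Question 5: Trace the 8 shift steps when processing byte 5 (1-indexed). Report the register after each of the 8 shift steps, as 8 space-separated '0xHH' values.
After byte 1 (0x66): reg=0xC6
After byte 2 (0x61): reg=0x7C
After byte 3 (0x2E): reg=0xB9
After byte 4 (0xF4): reg=0xE4
Register before byte 5: 0xE4
After XOR with byte 0x66: 0x82

Answer: 0x03 0x06 0x0C 0x18 0x30 0x60 0xC0 0x87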